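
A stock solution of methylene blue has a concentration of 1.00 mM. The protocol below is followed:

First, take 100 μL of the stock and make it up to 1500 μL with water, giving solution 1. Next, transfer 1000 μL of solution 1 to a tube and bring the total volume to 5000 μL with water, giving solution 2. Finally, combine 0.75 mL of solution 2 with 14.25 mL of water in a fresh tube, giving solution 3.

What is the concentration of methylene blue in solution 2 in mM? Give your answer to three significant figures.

Step 1: 100 μL brought to 1500 μL → factor 1500/100 = 15
Step 2: 1000 μL brought to 5000 μL → factor 5000/1000 = 5
Dilution factor through solution 2 = 15 × 5 = 75
[solution 2] = 1.00 mM / 75 = 0.0133 mM

0.0133 mM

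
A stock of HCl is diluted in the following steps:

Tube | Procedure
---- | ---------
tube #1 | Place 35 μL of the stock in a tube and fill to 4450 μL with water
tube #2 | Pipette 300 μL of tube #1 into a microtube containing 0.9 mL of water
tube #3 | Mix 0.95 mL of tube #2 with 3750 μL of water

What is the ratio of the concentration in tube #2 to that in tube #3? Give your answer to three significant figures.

4.95

Step 1: 35 μL brought to 4450 μL → factor 4450/35 = 127.14
Step 2: 300 μL + 0.9 mL = 1200 μL total → factor 1200/300 = 4
Step 3: 0.95 mL + 3750 μL = 4.7 mL total → factor 4.7/0.95 = 4.9474
Dilution factor to tube #2 = 508.57; to tube #3 = 2516.1
[tube #2]/[tube #3] = (factor to tube #3)/(factor to tube #2) = 2516.1/508.57 = 4.95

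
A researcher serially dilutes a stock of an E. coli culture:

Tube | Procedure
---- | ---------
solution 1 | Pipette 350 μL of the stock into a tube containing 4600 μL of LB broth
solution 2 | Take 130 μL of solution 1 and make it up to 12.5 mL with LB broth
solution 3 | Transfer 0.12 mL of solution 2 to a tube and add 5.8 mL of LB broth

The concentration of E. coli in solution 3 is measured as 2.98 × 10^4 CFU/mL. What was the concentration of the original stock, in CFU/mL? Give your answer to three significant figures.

Step 1: 350 μL + 4600 μL = 4950 μL total → factor 4950/350 = 14.143
Step 2: 130 μL brought to 12.5 mL → factor 12500/130 = 96.154
Step 3: 0.12 mL + 5.8 mL = 5.92 mL total → factor 5.92/0.12 = 49.333
Overall dilution factor = 14.143 × 96.154 × 49.333 = 67088
Stock = 2.98 × 10^4 CFU/mL × 67088 = 2.00 × 10^9 CFU/mL

2.00 × 10^9 CFU/mL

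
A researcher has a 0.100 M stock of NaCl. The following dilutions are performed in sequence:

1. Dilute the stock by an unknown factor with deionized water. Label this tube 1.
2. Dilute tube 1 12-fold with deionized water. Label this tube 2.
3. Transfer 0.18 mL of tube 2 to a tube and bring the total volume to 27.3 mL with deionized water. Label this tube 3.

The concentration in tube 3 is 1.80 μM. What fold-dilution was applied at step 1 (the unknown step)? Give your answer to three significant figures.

30.5-fold

Step 1: unknown factor x
Step 2: 12-fold → factor 12
Step 3: 0.18 mL brought to 27.3 mL → factor 27.3/0.18 = 151.67
Product of known-step factors = 1820
Overall factor = 0.100 M / (1.80 μM) = 55556
x = 55556 / 1820 = 30.5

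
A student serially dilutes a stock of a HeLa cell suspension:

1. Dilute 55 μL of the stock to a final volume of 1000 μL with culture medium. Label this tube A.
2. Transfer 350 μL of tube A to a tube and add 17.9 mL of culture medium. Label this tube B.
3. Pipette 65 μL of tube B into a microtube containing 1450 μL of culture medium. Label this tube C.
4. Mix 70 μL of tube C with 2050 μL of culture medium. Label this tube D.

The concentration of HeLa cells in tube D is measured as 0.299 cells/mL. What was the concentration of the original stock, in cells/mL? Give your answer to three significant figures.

2.00 × 10^5 cells/mL

Step 1: 55 μL brought to 1000 μL → factor 1000/55 = 18.182
Step 2: 350 μL + 17.9 mL = 18250 μL total → factor 18250/350 = 52.143
Step 3: 65 μL + 1450 μL = 1515 μL total → factor 1515/65 = 23.308
Step 4: 70 μL + 2050 μL = 2120 μL total → factor 2120/70 = 30.286
Overall dilution factor = 18.182 × 52.143 × 23.308 × 30.286 = 6.6922 × 10^5
Stock = 0.299 cells/mL × 6.6922 × 10^5 = 2.00 × 10^5 cells/mL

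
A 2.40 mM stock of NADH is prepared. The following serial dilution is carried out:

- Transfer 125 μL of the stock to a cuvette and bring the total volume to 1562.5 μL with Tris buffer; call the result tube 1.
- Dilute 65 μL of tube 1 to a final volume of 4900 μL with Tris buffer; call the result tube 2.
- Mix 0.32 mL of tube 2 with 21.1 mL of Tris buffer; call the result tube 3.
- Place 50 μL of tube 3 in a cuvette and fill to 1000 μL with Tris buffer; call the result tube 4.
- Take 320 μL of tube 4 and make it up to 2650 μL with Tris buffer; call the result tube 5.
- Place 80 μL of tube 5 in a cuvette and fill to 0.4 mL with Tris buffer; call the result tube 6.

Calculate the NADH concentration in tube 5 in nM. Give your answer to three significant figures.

Step 1: 125 μL brought to 1562.5 μL → factor 1562.5/125 = 12.5
Step 2: 65 μL brought to 4900 μL → factor 4900/65 = 75.385
Step 3: 0.32 mL + 21.1 mL = 21.42 mL total → factor 21.42/0.32 = 66.938
Step 4: 50 μL brought to 1000 μL → factor 1000/50 = 20
Step 5: 320 μL brought to 2650 μL → factor 2650/320 = 8.2812
Dilution factor through tube 5 = 12.5 × 75.385 × 66.938 × 20 × 8.2812 = 1.0447 × 10^7
[tube 5] = 2.40 mM / 1.0447 × 10^7 = 2.297 × 10^-7 mM = 0.230 nM

0.230 nM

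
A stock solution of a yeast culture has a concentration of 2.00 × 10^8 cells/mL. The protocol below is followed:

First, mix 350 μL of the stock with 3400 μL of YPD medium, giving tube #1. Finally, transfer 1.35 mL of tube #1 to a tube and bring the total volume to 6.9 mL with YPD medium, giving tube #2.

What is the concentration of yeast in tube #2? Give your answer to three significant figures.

Step 1: 350 μL + 3400 μL = 3750 μL total → factor 3750/350 = 10.714
Step 2: 1.35 mL brought to 6.9 mL → factor 6.9/1.35 = 5.1111
Overall dilution factor = 10.714 × 5.1111 = 54.762
Final = 2.00 × 10^8 cells/mL / 54.762 = 3.65 × 10^6 cells/mL

3.65 × 10^6 cells/mL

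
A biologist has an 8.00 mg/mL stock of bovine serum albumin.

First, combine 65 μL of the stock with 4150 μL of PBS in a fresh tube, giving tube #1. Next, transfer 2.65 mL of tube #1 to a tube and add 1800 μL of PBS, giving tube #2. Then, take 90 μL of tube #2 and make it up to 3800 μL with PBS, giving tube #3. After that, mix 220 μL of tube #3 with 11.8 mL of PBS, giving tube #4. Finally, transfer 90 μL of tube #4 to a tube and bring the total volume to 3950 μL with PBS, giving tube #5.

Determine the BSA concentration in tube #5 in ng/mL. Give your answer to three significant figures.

0.726 ng/mL

Step 1: 65 μL + 4150 μL = 4215 μL total → factor 4215/65 = 64.846
Step 2: 2.65 mL + 1800 μL = 4.45 mL total → factor 4.45/2.65 = 1.6792
Step 3: 90 μL brought to 3800 μL → factor 3800/90 = 42.222
Step 4: 220 μL + 11.8 mL = 12020 μL total → factor 12020/220 = 54.636
Step 5: 90 μL brought to 3950 μL → factor 3950/90 = 43.889
Overall dilution factor = 64.846 × 1.6792 × 42.222 × 54.636 × 43.889 = 1.1025 × 10^7
Final = 8.00 mg/mL / 1.1025 × 10^7 = 7.256 × 10^-7 mg/mL = 0.726 ng/mL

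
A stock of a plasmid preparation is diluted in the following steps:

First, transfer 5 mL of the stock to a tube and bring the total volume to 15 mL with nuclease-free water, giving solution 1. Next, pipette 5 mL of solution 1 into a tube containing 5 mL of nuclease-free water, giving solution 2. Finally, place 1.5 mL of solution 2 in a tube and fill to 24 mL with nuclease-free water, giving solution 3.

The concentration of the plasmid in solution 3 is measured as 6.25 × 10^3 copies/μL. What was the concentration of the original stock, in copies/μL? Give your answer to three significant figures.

Step 1: 5 mL brought to 15 mL → factor 15/5 = 3
Step 2: 5 mL + 5 mL = 10 mL total → factor 10/5 = 2
Step 3: 1.5 mL brought to 24 mL → factor 24/1.5 = 16
Overall dilution factor = 3 × 2 × 16 = 96
Stock = 6.25 × 10^3 copies/μL × 96 = 6.00 × 10^5 copies/μL

6.00 × 10^5 copies/μL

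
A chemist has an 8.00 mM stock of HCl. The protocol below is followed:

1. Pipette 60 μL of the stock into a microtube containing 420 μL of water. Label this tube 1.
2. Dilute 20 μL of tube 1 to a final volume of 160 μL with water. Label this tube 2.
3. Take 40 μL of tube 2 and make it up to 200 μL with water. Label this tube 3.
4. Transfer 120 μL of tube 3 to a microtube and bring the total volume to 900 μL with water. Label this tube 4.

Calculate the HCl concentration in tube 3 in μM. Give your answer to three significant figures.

25.0 μM

Step 1: 60 μL + 420 μL = 480 μL total → factor 480/60 = 8
Step 2: 20 μL brought to 160 μL → factor 160/20 = 8
Step 3: 40 μL brought to 200 μL → factor 200/40 = 5
Dilution factor through tube 3 = 8 × 8 × 5 = 320
[tube 3] = 8.00 mM / 320 = 0.02500 mM = 25.0 μM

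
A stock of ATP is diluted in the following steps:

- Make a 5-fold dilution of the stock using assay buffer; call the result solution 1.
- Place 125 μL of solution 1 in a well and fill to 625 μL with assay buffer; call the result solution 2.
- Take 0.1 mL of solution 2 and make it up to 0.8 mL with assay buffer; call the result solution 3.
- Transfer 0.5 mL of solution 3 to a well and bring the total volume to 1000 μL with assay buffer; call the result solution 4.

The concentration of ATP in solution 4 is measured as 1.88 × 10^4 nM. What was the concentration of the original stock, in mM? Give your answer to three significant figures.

7.52 mM

Step 1: 5-fold → factor 5
Step 2: 125 μL brought to 625 μL → factor 625/125 = 5
Step 3: 0.1 mL brought to 0.8 mL → factor 0.8/0.1 = 8
Step 4: 0.5 mL brought to 1000 μL → factor 1/0.5 = 2
Overall dilution factor = 5 × 5 × 8 × 2 = 400
Stock = 1.88 × 10^4 nM × 400 = 7.520 × 10^6 nM = 7.52 mM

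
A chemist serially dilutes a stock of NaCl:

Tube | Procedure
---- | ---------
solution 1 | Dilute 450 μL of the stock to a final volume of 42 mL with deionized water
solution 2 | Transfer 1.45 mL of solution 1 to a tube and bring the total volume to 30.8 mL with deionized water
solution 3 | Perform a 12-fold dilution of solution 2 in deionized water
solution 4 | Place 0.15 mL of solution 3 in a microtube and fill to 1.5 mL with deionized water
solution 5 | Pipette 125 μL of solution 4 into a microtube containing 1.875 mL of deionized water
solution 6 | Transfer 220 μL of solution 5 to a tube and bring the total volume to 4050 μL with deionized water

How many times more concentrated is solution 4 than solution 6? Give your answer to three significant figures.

295

Step 1: 450 μL brought to 42 mL → factor 42000/450 = 93.333
Step 2: 1.45 mL brought to 30.8 mL → factor 30.8/1.45 = 21.241
Step 3: 12-fold → factor 12
Step 4: 0.15 mL brought to 1.5 mL → factor 1.5/0.15 = 10
Step 5: 125 μL + 1.875 mL = 2000 μL total → factor 2000/125 = 16
Step 6: 220 μL brought to 4050 μL → factor 4050/220 = 18.409
Dilution factor to solution 4 = 2.379 × 10^5; to solution 6 = 7.0073 × 10^7
[solution 4]/[solution 6] = (factor to solution 6)/(factor to solution 4) = 7.0073 × 10^7/2.379 × 10^5 = 295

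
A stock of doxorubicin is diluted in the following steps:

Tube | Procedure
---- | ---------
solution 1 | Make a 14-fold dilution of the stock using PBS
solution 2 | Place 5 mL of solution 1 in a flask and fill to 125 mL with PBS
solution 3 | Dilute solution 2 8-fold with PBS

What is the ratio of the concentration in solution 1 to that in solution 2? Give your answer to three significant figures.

Step 1: 14-fold → factor 14
Step 2: 5 mL brought to 125 mL → factor 125/5 = 25
Dilution factor to solution 1 = 14; to solution 2 = 350
[solution 1]/[solution 2] = (factor to solution 2)/(factor to solution 1) = 350/14 = 25.0

25.0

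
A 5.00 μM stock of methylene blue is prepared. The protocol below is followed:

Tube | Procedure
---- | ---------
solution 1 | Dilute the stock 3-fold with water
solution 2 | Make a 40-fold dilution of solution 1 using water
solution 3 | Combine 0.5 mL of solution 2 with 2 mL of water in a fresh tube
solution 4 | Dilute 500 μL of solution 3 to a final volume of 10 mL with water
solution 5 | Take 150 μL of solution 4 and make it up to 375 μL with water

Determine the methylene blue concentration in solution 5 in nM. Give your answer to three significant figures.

0.167 nM

Step 1: 3-fold → factor 3
Step 2: 40-fold → factor 40
Step 3: 0.5 mL + 2 mL = 2.5 mL total → factor 2.5/0.5 = 5
Step 4: 500 μL brought to 10 mL → factor 10000/500 = 20
Step 5: 150 μL brought to 375 μL → factor 375/150 = 2.5
Overall dilution factor = 3 × 40 × 5 × 20 × 2.5 = 30000
Final = 5.00 μM / 30000 = 0.0001667 μM = 0.167 nM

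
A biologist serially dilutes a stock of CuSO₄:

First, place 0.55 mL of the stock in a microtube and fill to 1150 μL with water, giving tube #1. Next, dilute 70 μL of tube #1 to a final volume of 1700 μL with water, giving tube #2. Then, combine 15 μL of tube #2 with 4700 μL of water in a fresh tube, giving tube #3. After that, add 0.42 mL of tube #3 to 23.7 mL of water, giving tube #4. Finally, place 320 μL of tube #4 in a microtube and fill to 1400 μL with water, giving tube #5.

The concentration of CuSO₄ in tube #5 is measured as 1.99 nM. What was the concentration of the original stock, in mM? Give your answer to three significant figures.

Step 1: 0.55 mL brought to 1150 μL → factor 1.15/0.55 = 2.0909
Step 2: 70 μL brought to 1700 μL → factor 1700/70 = 24.286
Step 3: 15 μL + 4700 μL = 4715 μL total → factor 4715/15 = 314.33
Step 4: 0.42 mL + 23.7 mL = 24.12 mL total → factor 24.12/0.42 = 57.429
Step 5: 320 μL brought to 1400 μL → factor 1400/320 = 4.375
Overall dilution factor = 2.0909 × 24.286 × 314.33 × 57.429 × 4.375 = 4.0104 × 10^6
Stock = 1.99 nM × 4.0104 × 10^6 = 7.981 × 10^6 nM = 7.98 mM

7.98 mM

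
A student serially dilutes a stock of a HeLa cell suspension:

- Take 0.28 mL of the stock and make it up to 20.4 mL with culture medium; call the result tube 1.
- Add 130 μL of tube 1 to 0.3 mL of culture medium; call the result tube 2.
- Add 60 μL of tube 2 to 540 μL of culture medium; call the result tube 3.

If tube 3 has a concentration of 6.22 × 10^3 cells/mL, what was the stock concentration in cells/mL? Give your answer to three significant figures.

1.50 × 10^7 cells/mL

Step 1: 0.28 mL brought to 20.4 mL → factor 20.4/0.28 = 72.857
Step 2: 130 μL + 0.3 mL = 430 μL total → factor 430/130 = 3.3077
Step 3: 60 μL + 540 μL = 600 μL total → factor 600/60 = 10
Overall dilution factor = 72.857 × 3.3077 × 10 = 2409.9
Stock = 6.22 × 10^3 cells/mL × 2409.9 = 1.50 × 10^7 cells/mL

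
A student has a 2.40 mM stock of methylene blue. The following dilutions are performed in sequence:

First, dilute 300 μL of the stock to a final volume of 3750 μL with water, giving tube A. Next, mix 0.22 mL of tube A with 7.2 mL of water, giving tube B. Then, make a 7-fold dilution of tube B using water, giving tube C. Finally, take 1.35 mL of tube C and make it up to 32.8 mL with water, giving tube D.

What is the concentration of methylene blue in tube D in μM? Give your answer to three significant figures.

0.0335 μM

Step 1: 300 μL brought to 3750 μL → factor 3750/300 = 12.5
Step 2: 0.22 mL + 7.2 mL = 7.42 mL total → factor 7.42/0.22 = 33.727
Step 3: 7-fold → factor 7
Step 4: 1.35 mL brought to 32.8 mL → factor 32.8/1.35 = 24.296
Overall dilution factor = 12.5 × 33.727 × 7 × 24.296 = 71702
Final = 2.40 mM / 71702 = 3.347 × 10^-5 mM = 0.0335 μM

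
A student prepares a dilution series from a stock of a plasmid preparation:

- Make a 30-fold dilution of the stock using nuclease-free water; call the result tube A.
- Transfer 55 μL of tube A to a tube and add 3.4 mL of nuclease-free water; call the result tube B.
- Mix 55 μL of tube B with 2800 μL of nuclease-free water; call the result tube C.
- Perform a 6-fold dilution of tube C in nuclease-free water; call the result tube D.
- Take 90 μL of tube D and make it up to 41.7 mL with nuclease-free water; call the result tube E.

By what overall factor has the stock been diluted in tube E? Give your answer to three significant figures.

2.72 × 10^8

Step 1: 30-fold → factor 30
Step 2: 55 μL + 3.4 mL = 3455 μL total → factor 3455/55 = 62.818
Step 3: 55 μL + 2800 μL = 2855 μL total → factor 2855/55 = 51.909
Step 4: 6-fold → factor 6
Step 5: 90 μL brought to 41.7 mL → factor 41700/90 = 463.33
Overall dilution factor = 30 × 62.818 × 51.909 × 6 × 463.33 = 2.7195 × 10^8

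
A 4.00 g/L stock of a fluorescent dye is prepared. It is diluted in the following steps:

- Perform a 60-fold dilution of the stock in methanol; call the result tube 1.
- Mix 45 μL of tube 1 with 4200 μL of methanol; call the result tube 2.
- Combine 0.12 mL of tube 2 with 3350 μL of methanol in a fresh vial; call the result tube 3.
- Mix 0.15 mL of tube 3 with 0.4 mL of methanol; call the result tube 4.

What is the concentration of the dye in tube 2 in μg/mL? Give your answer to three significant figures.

Step 1: 60-fold → factor 60
Step 2: 45 μL + 4200 μL = 4245 μL total → factor 4245/45 = 94.333
Dilution factor through tube 2 = 60 × 94.333 = 5660
[tube 2] = 4.00 g/L / 5660 = 0.0007067 g/L = 0.707 μg/mL

0.707 μg/mL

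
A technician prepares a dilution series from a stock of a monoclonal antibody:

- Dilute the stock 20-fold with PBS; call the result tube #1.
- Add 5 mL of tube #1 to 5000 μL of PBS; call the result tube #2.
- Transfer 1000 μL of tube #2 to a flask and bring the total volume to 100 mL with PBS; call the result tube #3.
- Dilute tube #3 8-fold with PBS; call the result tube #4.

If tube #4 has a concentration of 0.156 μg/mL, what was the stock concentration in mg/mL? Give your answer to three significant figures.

4.99 mg/mL

Step 1: 20-fold → factor 20
Step 2: 5 mL + 5000 μL = 10 mL total → factor 10/5 = 2
Step 3: 1000 μL brought to 100 mL → factor 1 × 10^5/1000 = 100
Step 4: 8-fold → factor 8
Overall dilution factor = 20 × 2 × 100 × 8 = 32000
Stock = 0.156 μg/mL × 32000 = 4992 μg/mL = 4.99 mg/mL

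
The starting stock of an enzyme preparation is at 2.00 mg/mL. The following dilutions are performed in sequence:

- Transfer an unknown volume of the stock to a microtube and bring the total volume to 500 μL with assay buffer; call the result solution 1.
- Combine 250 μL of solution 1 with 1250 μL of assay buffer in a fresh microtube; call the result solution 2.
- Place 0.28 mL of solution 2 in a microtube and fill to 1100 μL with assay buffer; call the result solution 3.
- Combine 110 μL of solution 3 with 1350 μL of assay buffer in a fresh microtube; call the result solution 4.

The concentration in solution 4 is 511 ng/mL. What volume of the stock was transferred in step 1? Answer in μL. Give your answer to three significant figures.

Step 1: v brought to 500 μL → factor = 500 μL/v
Step 2: 250 μL + 1250 μL = 1500 μL total → factor 1500/250 = 6
Step 3: 0.28 mL brought to 1100 μL → factor 1.1/0.28 = 3.9286
Step 4: 110 μL + 1350 μL = 1460 μL total → factor 1460/110 = 13.273
Product of known-step factors = 312.86
Overall factor = 2.00 mg/mL / (511 ng/mL) = 3913.9
Step-1 factor = 3913.9 / 312.86 = 12.51
v = 500 μL / 12.51 = 40.0 μL

40.0 μL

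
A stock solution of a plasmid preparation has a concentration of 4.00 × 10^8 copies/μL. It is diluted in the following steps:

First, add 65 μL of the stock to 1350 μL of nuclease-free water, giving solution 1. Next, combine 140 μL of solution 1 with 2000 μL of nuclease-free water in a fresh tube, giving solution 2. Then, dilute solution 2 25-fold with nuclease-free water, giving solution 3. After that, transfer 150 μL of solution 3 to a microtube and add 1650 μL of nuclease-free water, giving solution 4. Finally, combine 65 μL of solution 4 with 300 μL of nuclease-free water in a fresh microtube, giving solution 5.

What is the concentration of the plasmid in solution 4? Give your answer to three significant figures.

4.01 × 10^3 copies/μL

Step 1: 65 μL + 1350 μL = 1415 μL total → factor 1415/65 = 21.769
Step 2: 140 μL + 2000 μL = 2140 μL total → factor 2140/140 = 15.286
Step 3: 25-fold → factor 25
Step 4: 150 μL + 1650 μL = 1800 μL total → factor 1800/150 = 12
Dilution factor through solution 4 = 21.769 × 15.286 × 25 × 12 = 99827
[solution 4] = 4.00 × 10^8 copies/μL / 99827 = 4.01 × 10^3 copies/μL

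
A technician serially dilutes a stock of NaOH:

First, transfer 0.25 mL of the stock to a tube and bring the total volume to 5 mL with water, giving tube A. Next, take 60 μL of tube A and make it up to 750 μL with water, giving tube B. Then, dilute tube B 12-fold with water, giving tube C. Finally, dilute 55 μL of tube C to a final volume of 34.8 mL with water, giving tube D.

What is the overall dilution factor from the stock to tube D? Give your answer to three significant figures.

Step 1: 0.25 mL brought to 5 mL → factor 5/0.25 = 20
Step 2: 60 μL brought to 750 μL → factor 750/60 = 12.5
Step 3: 12-fold → factor 12
Step 4: 55 μL brought to 34.8 mL → factor 34800/55 = 632.73
Overall dilution factor = 20 × 12.5 × 12 × 632.73 = 1.8982 × 10^6

1.90 × 10^6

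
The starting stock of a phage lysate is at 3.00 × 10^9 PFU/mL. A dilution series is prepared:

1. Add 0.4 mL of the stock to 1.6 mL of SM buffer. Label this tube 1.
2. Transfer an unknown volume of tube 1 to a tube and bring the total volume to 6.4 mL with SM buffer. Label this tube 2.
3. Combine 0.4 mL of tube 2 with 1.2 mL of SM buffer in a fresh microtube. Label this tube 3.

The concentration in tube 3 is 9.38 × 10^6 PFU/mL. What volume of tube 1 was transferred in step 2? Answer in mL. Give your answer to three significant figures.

0.400 mL

Step 1: 0.4 mL + 1.6 mL = 2 mL total → factor 2/0.4 = 5
Step 2: v brought to 6.4 mL → factor = 6.4 mL/v
Step 3: 0.4 mL + 1.2 mL = 1.6 mL total → factor 1.6/0.4 = 4
Product of known-step factors = 20
Overall factor = 3.00 × 10^9 PFU/mL / (9.38 × 10^6 PFU/mL) = 319.83
Step-2 factor = 319.83 / 20 = 15.991
v = 6.4 mL / 15.991 = 0.400 mL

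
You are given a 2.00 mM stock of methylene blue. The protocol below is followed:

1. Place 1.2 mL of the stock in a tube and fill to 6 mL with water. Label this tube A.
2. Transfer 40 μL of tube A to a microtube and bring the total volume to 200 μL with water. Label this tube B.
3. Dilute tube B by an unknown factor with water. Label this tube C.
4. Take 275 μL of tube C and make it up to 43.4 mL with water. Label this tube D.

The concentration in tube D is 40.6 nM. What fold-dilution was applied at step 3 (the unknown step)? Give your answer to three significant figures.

12.5-fold

Step 1: 1.2 mL brought to 6 mL → factor 6/1.2 = 5
Step 2: 40 μL brought to 200 μL → factor 200/40 = 5
Step 3: unknown factor x
Step 4: 275 μL brought to 43.4 mL → factor 43400/275 = 157.82
Product of known-step factors = 3945.5
Overall factor = 2.00 mM / (40.6 nM) = 49261
x = 49261 / 3945.5 = 12.5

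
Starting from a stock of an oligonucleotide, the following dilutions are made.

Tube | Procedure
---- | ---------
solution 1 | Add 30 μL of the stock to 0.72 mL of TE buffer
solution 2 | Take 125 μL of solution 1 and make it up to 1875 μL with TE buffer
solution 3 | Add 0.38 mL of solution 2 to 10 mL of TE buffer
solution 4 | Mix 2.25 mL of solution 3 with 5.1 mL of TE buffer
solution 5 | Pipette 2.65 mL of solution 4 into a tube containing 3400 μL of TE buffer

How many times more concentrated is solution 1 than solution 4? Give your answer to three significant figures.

Step 1: 30 μL + 0.72 mL = 750 μL total → factor 750/30 = 25
Step 2: 125 μL brought to 1875 μL → factor 1875/125 = 15
Step 3: 0.38 mL + 10 mL = 10.38 mL total → factor 10.38/0.38 = 27.316
Step 4: 2.25 mL + 5.1 mL = 7.35 mL total → factor 7.35/2.25 = 3.2667
Dilution factor to solution 1 = 25; to solution 4 = 33462
[solution 1]/[solution 4] = (factor to solution 4)/(factor to solution 1) = 33462/25 = 1.34 × 10^3

1.34 × 10^3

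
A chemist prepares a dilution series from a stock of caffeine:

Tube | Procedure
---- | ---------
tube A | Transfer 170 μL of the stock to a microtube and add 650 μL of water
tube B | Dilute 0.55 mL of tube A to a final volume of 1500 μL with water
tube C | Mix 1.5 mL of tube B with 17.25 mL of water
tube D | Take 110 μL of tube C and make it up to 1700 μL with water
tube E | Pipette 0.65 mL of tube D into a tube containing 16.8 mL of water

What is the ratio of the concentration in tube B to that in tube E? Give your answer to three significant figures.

Step 1: 170 μL + 650 μL = 820 μL total → factor 820/170 = 4.8235
Step 2: 0.55 mL brought to 1500 μL → factor 1.5/0.55 = 2.7273
Step 3: 1.5 mL + 17.25 mL = 18.75 mL total → factor 18.75/1.5 = 12.5
Step 4: 110 μL brought to 1700 μL → factor 1700/110 = 15.455
Step 5: 0.65 mL + 16.8 mL = 17.45 mL total → factor 17.45/0.65 = 26.846
Dilution factor to tube B = 13.155; to tube E = 68225
[tube B]/[tube E] = (factor to tube E)/(factor to tube B) = 68225/13.155 = 5.19 × 10^3

5.19 × 10^3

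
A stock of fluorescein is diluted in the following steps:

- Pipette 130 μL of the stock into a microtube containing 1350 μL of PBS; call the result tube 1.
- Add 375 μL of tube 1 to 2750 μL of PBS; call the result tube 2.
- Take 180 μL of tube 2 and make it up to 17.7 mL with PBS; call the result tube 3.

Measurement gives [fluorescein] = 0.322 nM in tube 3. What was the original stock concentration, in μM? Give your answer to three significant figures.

3.00 μM

Step 1: 130 μL + 1350 μL = 1480 μL total → factor 1480/130 = 11.385
Step 2: 375 μL + 2750 μL = 3125 μL total → factor 3125/375 = 8.3333
Step 3: 180 μL brought to 17.7 mL → factor 17700/180 = 98.333
Overall dilution factor = 11.385 × 8.3333 × 98.333 = 9329.1
Stock = 0.322 nM × 9329.1 = 3004 nM = 3.00 μM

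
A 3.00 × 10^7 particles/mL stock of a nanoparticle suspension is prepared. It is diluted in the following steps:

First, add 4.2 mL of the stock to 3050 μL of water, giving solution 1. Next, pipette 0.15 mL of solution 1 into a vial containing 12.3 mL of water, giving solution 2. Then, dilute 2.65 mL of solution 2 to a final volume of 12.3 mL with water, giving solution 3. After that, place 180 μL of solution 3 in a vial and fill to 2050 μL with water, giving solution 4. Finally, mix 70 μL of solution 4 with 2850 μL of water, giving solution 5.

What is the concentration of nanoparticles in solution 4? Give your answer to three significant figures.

3.96 × 10^3 particles/mL

Step 1: 4.2 mL + 3050 μL = 7.25 mL total → factor 7.25/4.2 = 1.7262
Step 2: 0.15 mL + 12.3 mL = 12.45 mL total → factor 12.45/0.15 = 83
Step 3: 2.65 mL brought to 12.3 mL → factor 12.3/2.65 = 4.6415
Step 4: 180 μL brought to 2050 μL → factor 2050/180 = 11.389
Dilution factor through solution 4 = 1.7262 × 83 × 4.6415 × 11.389 = 7573.7
[solution 4] = 3.00 × 10^7 particles/mL / 7573.7 = 3.96 × 10^3 particles/mL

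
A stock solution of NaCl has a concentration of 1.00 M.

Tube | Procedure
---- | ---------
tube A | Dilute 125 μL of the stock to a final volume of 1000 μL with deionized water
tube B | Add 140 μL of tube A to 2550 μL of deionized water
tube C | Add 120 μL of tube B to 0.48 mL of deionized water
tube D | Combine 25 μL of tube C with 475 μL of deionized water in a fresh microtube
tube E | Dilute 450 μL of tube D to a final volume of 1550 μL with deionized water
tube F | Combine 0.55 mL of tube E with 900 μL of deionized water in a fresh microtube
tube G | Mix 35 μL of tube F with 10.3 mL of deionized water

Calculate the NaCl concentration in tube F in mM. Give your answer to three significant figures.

Step 1: 125 μL brought to 1000 μL → factor 1000/125 = 8
Step 2: 140 μL + 2550 μL = 2690 μL total → factor 2690/140 = 19.214
Step 3: 120 μL + 0.48 mL = 600 μL total → factor 600/120 = 5
Step 4: 25 μL + 475 μL = 500 μL total → factor 500/25 = 20
Step 5: 450 μL brought to 1550 μL → factor 1550/450 = 3.4444
Step 6: 0.55 mL + 900 μL = 1.45 mL total → factor 1.45/0.55 = 2.6364
Dilution factor through tube F = 8 × 19.214 × 5 × 20 × 3.4444 × 2.6364 = 1.3958 × 10^5
[tube F] = 1.00 M / 1.3958 × 10^5 = 7.164 × 10^-6 M = 0.00716 mM

0.00716 mM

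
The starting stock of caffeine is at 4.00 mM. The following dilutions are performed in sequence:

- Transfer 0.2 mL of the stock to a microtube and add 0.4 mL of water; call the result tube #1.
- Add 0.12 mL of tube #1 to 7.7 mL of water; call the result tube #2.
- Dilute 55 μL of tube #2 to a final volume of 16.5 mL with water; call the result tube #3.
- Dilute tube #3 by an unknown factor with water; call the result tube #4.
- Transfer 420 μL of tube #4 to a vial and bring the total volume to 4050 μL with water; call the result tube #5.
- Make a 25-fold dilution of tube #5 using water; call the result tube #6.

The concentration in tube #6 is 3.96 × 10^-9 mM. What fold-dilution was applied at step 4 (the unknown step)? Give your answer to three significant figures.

Step 1: 0.2 mL + 0.4 mL = 0.6 mL total → factor 0.6/0.2 = 3
Step 2: 0.12 mL + 7.7 mL = 7.82 mL total → factor 7.82/0.12 = 65.167
Step 3: 55 μL brought to 16.5 mL → factor 16500/55 = 300
Step 4: unknown factor x
Step 5: 420 μL brought to 4050 μL → factor 4050/420 = 9.6429
Step 6: 25-fold → factor 25
Product of known-step factors = 1.4139 × 10^7
Overall factor = 4.00 mM / (3.96 × 10^-9 mM) = 1.0101 × 10^9
x = 1.0101 × 10^9 / 1.4139 × 10^7 = 71.4

71.4-fold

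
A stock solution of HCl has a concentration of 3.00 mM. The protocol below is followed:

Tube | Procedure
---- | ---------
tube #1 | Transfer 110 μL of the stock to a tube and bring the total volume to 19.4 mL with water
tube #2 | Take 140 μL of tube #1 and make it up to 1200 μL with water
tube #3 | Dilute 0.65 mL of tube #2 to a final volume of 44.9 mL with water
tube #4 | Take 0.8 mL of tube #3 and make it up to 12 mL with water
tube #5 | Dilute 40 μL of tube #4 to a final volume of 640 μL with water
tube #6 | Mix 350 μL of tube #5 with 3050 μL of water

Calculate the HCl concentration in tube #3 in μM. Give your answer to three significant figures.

Step 1: 110 μL brought to 19.4 mL → factor 19400/110 = 176.36
Step 2: 140 μL brought to 1200 μL → factor 1200/140 = 8.5714
Step 3: 0.65 mL brought to 44.9 mL → factor 44.9/0.65 = 69.077
Dilution factor through tube #3 = 176.36 × 8.5714 × 69.077 = 1.0442 × 10^5
[tube #3] = 3.00 mM / 1.0442 × 10^5 = 2.873 × 10^-5 mM = 0.0287 μM

0.0287 μM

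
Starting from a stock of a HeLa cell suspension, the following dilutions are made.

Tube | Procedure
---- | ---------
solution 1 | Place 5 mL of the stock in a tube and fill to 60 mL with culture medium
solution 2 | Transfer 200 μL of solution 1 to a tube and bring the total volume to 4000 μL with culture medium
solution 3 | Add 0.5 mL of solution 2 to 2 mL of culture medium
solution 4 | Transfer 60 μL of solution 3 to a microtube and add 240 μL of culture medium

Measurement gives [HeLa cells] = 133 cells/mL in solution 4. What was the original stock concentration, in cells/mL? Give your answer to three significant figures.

Step 1: 5 mL brought to 60 mL → factor 60/5 = 12
Step 2: 200 μL brought to 4000 μL → factor 4000/200 = 20
Step 3: 0.5 mL + 2 mL = 2.5 mL total → factor 2.5/0.5 = 5
Step 4: 60 μL + 240 μL = 300 μL total → factor 300/60 = 5
Overall dilution factor = 12 × 20 × 5 × 5 = 6000
Stock = 133 cells/mL × 6000 = 7.98 × 10^5 cells/mL

7.98 × 10^5 cells/mL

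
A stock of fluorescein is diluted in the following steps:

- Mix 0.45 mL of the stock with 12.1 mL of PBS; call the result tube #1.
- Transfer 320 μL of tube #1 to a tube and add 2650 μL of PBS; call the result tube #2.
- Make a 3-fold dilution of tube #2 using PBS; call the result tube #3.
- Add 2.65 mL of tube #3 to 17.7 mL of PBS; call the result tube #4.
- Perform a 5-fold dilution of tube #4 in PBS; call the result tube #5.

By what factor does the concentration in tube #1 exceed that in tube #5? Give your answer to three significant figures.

Step 1: 0.45 mL + 12.1 mL = 12.55 mL total → factor 12.55/0.45 = 27.889
Step 2: 320 μL + 2650 μL = 2970 μL total → factor 2970/320 = 9.2812
Step 3: 3-fold → factor 3
Step 4: 2.65 mL + 17.7 mL = 20.35 mL total → factor 20.35/2.65 = 7.6792
Step 5: 5-fold → factor 5
Dilution factor to tube #1 = 27.889; to tube #5 = 29816
[tube #1]/[tube #5] = (factor to tube #5)/(factor to tube #1) = 29816/27.889 = 1.07 × 10^3

1.07 × 10^3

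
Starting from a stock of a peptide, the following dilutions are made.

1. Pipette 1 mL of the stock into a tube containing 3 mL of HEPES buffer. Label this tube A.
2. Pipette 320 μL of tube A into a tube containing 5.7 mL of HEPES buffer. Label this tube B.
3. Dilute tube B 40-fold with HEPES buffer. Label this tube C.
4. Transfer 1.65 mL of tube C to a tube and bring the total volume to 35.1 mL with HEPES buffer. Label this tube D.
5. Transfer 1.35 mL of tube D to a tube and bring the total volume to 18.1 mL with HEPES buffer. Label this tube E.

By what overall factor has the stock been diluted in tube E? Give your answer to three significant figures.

8.58 × 10^5

Step 1: 1 mL + 3 mL = 4 mL total → factor 4/1 = 4
Step 2: 320 μL + 5.7 mL = 6020 μL total → factor 6020/320 = 18.812
Step 3: 40-fold → factor 40
Step 4: 1.65 mL brought to 35.1 mL → factor 35.1/1.65 = 21.273
Step 5: 1.35 mL brought to 18.1 mL → factor 18.1/1.35 = 13.407
Overall dilution factor = 4 × 18.812 × 40 × 21.273 × 13.407 = 8.5849 × 10^5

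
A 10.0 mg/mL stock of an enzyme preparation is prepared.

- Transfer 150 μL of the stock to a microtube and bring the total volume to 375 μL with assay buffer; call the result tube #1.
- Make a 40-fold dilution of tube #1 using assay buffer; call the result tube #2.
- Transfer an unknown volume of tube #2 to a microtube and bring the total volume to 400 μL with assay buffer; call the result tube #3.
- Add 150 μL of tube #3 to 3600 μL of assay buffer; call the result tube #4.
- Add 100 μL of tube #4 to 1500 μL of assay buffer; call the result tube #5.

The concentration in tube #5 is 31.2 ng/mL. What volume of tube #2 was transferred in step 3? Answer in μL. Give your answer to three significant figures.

Step 1: 150 μL brought to 375 μL → factor 375/150 = 2.5
Step 2: 40-fold → factor 40
Step 3: v brought to 400 μL → factor = 400 μL/v
Step 4: 150 μL + 3600 μL = 3750 μL total → factor 3750/150 = 25
Step 5: 100 μL + 1500 μL = 1600 μL total → factor 1600/100 = 16
Product of known-step factors = 40000
Overall factor = 10.0 mg/mL / (31.2 ng/mL) = 3.2051 × 10^5
Step-3 factor = 3.2051 × 10^5 / 40000 = 8.0128
v = 400 μL / 8.0128 = 49.9 μL

49.9 μL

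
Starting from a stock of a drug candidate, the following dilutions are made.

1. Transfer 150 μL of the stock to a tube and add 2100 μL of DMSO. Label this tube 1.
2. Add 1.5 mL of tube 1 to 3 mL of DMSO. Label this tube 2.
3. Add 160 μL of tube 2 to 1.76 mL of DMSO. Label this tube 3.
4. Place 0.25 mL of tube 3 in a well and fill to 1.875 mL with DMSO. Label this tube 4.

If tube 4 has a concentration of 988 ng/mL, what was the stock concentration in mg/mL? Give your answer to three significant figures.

Step 1: 150 μL + 2100 μL = 2250 μL total → factor 2250/150 = 15
Step 2: 1.5 mL + 3 mL = 4.5 mL total → factor 4.5/1.5 = 3
Step 3: 160 μL + 1.76 mL = 1920 μL total → factor 1920/160 = 12
Step 4: 0.25 mL brought to 1.875 mL → factor 1.875/0.25 = 7.5
Overall dilution factor = 15 × 3 × 12 × 7.5 = 4050
Stock = 988 ng/mL × 4050 = 4.001 × 10^6 ng/mL = 4.00 mg/mL

4.00 mg/mL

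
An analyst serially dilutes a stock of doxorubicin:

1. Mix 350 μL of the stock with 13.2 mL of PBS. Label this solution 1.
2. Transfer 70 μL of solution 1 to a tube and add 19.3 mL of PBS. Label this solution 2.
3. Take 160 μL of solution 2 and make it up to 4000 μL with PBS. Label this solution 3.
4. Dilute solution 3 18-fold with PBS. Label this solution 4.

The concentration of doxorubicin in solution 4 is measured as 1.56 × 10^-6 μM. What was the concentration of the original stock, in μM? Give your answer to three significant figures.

7.52 μM

Step 1: 350 μL + 13.2 mL = 13550 μL total → factor 13550/350 = 38.714
Step 2: 70 μL + 19.3 mL = 19370 μL total → factor 19370/70 = 276.71
Step 3: 160 μL brought to 4000 μL → factor 4000/160 = 25
Step 4: 18-fold → factor 18
Overall dilution factor = 38.714 × 276.71 × 25 × 18 = 4.8208 × 10^6
Stock = 1.56 × 10^-6 μM × 4.8208 × 10^6 = 7.52 μM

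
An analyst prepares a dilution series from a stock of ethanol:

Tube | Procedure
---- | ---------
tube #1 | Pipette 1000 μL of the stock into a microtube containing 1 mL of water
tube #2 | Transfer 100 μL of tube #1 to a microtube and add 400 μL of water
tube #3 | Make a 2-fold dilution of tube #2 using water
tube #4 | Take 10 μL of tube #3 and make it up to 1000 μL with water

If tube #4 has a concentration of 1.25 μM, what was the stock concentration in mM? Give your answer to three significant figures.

Step 1: 1000 μL + 1 mL = 2000 μL total → factor 2000/1000 = 2
Step 2: 100 μL + 400 μL = 500 μL total → factor 500/100 = 5
Step 3: 2-fold → factor 2
Step 4: 10 μL brought to 1000 μL → factor 1000/10 = 100
Overall dilution factor = 2 × 5 × 2 × 100 = 2000
Stock = 1.25 μM × 2000 = 2500 μM = 2.50 mM

2.50 mM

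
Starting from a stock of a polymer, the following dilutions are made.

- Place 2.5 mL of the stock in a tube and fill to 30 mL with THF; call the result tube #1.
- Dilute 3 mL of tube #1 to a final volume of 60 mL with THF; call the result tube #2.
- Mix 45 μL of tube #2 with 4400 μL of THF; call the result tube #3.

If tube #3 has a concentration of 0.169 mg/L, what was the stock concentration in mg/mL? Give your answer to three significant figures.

Step 1: 2.5 mL brought to 30 mL → factor 30/2.5 = 12
Step 2: 3 mL brought to 60 mL → factor 60/3 = 20
Step 3: 45 μL + 4400 μL = 4445 μL total → factor 4445/45 = 98.778
Overall dilution factor = 12 × 20 × 98.778 = 23707
Stock = 0.169 mg/L × 23707 = 4006 mg/L = 4.01 mg/mL

4.01 mg/mL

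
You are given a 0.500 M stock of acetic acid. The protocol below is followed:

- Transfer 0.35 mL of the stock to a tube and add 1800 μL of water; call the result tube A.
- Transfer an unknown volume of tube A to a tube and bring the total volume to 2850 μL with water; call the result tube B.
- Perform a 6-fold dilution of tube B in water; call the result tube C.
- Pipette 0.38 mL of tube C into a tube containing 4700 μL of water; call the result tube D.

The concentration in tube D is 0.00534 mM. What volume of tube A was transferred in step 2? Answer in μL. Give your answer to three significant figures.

15.0 μL

Step 1: 0.35 mL + 1800 μL = 2.15 mL total → factor 2.15/0.35 = 6.1429
Step 2: v brought to 2850 μL → factor = 2850 μL/v
Step 3: 6-fold → factor 6
Step 4: 0.38 mL + 4700 μL = 5.08 mL total → factor 5.08/0.38 = 13.368
Product of known-step factors = 492.72
Overall factor = 0.500 M / (0.00534 mM) = 93633
Step-2 factor = 93633 / 492.72 = 190.03
v = 2850 μL / 190.03 = 15.0 μL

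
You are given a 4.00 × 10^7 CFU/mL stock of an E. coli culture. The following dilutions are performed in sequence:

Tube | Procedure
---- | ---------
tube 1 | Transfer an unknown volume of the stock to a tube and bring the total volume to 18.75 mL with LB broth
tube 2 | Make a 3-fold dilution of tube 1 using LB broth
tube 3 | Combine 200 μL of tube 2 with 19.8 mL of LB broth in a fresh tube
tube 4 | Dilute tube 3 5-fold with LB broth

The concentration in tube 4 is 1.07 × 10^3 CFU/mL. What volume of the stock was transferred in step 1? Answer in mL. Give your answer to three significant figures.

0.752 mL

Step 1: v brought to 18.75 mL → factor = 18.75 mL/v
Step 2: 3-fold → factor 3
Step 3: 200 μL + 19.8 mL = 20000 μL total → factor 20000/200 = 100
Step 4: 5-fold → factor 5
Product of known-step factors = 1500
Overall factor = 4.00 × 10^7 CFU/mL / (1.07 × 10^3 CFU/mL) = 37383
Step-1 factor = 37383 / 1500 = 24.922
v = 18.75 mL / 24.922 = 0.752 mL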